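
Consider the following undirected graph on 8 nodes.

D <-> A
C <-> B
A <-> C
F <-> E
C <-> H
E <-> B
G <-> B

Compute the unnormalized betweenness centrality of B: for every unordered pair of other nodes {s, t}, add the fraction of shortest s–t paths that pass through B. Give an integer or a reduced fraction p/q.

Pairs whose geodesics pass through B — C–G: 1; C–E: 1; C–F: 1; G–E: 1; G–A: 1; G–H: 1; G–D: 1; G–F: 1; E–A: 1; E–H: 1; E–D: 1; A–F: 1; H–F: 1; D–F: 1.
All other pairs contribute 0.
Summing the contributions gives betweenness(B) = 14.

14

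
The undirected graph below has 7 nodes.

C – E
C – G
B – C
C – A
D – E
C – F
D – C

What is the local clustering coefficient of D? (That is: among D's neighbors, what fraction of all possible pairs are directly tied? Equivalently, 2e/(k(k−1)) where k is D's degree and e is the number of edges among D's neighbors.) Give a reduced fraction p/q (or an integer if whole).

D's neighbors: C and E (k = 2).
Possible neighbor pairs: C(2,2) = 1. Edges among them: C–E → e = 1.
Clustering(D) = 1/1.

1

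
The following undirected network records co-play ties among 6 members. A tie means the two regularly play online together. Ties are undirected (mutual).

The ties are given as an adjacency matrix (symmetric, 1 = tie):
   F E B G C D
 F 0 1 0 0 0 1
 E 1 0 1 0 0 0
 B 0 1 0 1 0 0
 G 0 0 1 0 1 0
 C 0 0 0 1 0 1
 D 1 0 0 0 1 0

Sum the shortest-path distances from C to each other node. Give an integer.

9

Distances from C: B:2, D:1, E:3, F:2, G:1.
Sum = 2 + 1 + 3 + 2 + 1 = 9.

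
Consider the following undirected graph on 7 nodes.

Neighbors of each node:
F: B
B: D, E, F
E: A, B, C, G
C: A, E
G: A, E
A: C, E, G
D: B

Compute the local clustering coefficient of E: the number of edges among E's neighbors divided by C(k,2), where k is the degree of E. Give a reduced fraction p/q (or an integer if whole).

E's neighbors: A, B, C, and G (k = 4).
Possible neighbor pairs: C(4,2) = 6. Edges among them: A–C, A–G → e = 2.
Clustering(E) = 2/6 = 1/3.

1/3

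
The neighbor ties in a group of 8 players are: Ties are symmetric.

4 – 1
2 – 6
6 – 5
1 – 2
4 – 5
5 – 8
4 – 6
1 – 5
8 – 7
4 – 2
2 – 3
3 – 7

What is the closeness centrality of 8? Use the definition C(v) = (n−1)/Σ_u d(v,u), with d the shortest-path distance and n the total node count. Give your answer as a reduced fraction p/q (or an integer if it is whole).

7/13

Distances from 8: 1:2, 2:3, 3:2, 4:2, 5:1, 6:2, 7:1. Sum = 13.
n = 8, so closeness = 7/13.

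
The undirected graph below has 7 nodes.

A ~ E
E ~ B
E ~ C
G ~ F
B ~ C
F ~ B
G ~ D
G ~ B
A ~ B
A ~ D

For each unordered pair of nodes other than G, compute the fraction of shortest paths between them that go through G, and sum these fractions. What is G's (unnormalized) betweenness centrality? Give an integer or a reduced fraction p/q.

Pairs whose geodesics pass through G — C–D: 1/3; D–F: 1; D–B: 1/2.
All other pairs contribute 0.
Summing the contributions gives betweenness(G) = 11/6.

11/6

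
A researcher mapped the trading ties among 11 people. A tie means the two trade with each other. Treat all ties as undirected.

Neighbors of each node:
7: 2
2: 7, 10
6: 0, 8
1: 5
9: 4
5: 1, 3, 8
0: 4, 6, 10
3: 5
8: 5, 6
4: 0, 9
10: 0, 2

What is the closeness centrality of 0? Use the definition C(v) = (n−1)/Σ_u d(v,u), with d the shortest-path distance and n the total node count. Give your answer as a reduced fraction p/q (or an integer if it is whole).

Distances from 0: 1:4, 2:2, 3:4, 4:1, 5:3, 6:1, 7:3, 8:2, 9:2, 10:1. Sum = 23.
n = 11, so closeness = 10/23.

10/23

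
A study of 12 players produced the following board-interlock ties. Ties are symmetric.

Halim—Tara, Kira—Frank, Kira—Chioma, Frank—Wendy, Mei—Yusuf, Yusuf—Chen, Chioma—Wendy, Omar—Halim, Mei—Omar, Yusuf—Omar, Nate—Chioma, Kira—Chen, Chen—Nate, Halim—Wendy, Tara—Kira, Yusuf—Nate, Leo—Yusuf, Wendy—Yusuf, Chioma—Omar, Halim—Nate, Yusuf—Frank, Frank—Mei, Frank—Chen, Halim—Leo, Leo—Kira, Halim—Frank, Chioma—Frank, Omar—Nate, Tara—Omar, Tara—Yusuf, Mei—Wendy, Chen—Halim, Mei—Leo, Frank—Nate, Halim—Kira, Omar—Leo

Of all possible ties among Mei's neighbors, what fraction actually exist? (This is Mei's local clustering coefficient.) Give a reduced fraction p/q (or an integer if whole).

3/5

Mei's neighbors: Frank, Leo, Omar, Wendy, and Yusuf (k = 5).
Possible neighbor pairs: C(5,2) = 10. Edges among them: Frank–Wendy, Frank–Yusuf, Leo–Omar, Leo–Yusuf, Omar–Yusuf, Wendy–Yusuf → e = 6.
Clustering(Mei) = 6/10 = 3/5.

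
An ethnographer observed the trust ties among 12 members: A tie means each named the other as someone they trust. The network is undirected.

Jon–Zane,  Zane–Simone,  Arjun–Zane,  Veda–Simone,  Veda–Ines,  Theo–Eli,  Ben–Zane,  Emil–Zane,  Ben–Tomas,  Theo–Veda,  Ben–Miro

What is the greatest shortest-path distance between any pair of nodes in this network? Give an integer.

Eccentricity of each node (its greatest distance to any other): Arjun:5, Ben:5, Eli:6, Emil:5, Ines:5, Jon:5, Miro:6, Simone:3, Theo:5, Tomas:6, Veda:4, Zane:4.
The maximum eccentricity is 6, realized for instance by the pair Eli–Miro via Eli – Theo – Veda – Simone – Zane – Ben – Miro. So the diameter is 6.

6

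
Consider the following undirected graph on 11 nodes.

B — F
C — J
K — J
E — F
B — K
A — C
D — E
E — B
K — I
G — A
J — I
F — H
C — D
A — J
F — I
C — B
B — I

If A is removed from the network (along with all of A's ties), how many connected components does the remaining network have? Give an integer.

Without A, the remaining ties split the others into: {B, C, D, E, F, H, I, J, K}; {G}.
That's 2 separate components.

2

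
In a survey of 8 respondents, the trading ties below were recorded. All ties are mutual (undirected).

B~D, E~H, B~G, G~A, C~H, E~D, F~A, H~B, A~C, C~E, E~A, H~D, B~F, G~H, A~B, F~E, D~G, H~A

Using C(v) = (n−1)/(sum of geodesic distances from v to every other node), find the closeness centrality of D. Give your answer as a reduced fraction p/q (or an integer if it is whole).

Distances from D: A:2, B:1, C:2, E:1, F:2, G:1, H:1. Sum = 10.
n = 8, so closeness = 7/10.

7/10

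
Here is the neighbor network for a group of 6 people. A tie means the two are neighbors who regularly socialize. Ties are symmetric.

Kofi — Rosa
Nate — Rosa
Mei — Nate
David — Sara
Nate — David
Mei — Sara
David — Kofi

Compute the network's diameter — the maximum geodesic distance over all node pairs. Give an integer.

3

Eccentricity of each node (its greatest distance to any other): David:2, Kofi:3, Mei:3, Nate:2, Rosa:3, Sara:3.
The maximum eccentricity is 3, realized for instance by the pair Mei–Kofi via Mei – Nate – David – Kofi. So the diameter is 3.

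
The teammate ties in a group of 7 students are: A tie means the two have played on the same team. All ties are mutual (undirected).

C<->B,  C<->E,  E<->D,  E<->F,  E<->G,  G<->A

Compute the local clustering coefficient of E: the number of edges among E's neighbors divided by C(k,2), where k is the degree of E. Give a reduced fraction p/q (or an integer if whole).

0

E's neighbors: C, D, F, and G (k = 4).
Possible neighbor pairs: C(4,2) = 6. Edges among them: none → e = 0.
Clustering(E) = 0/6 = 0.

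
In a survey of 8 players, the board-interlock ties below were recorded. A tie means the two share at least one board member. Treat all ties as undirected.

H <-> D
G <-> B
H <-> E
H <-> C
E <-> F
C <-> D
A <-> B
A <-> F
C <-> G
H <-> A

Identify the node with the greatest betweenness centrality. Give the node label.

H

Unnormalized betweenness of each node: A:6, B:2, C:7/2, D:0, E:3/2, F:1, G:3/2, H:17/2.
H has the largest value, 17/2, making it the main broker — the node through which the most shortest paths run.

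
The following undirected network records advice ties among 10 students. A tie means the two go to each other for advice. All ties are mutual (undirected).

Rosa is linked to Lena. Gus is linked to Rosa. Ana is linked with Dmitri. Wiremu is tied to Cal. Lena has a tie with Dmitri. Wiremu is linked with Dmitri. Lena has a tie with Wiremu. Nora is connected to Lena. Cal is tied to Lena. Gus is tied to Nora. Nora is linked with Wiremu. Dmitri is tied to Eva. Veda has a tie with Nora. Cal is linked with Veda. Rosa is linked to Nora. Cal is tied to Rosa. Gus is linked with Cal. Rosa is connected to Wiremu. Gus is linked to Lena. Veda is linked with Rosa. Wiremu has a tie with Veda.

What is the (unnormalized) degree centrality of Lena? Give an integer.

Lena is directly tied to Cal, Dmitri, Gus, Nora, Rosa, and Wiremu. That is 6 neighbors, so the degree of Lena is 6.

6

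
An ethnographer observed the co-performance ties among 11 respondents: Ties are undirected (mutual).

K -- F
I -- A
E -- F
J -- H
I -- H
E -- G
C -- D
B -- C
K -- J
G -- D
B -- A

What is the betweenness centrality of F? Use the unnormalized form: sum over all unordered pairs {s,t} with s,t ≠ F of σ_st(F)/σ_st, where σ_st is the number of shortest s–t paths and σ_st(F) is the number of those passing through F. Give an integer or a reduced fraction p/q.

10

Pairs whose geodesics pass through F — D–J: 1; D–K: 1; C–K: 1; I–E: 1; H–E: 1; H–G: 1; J–E: 1; J–G: 1; K–E: 1; K–G: 1.
All other pairs contribute 0.
Summing the contributions gives betweenness(F) = 10.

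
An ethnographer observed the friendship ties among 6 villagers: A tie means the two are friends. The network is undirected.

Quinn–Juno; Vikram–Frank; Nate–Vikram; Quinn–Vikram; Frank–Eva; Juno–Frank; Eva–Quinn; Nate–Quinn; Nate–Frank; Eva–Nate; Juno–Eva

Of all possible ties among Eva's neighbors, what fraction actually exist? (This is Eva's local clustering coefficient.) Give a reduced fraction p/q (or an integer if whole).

Eva's neighbors: Frank, Juno, Nate, and Quinn (k = 4).
Possible neighbor pairs: C(4,2) = 6. Edges among them: Frank–Juno, Frank–Nate, Juno–Quinn, Nate–Quinn → e = 4.
Clustering(Eva) = 4/6 = 2/3.

2/3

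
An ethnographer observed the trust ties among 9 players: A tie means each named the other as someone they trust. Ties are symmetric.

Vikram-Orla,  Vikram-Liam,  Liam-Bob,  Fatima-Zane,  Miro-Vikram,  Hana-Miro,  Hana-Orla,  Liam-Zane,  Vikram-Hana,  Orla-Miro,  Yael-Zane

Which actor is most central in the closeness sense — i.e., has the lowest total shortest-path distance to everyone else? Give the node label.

Liam

Farness (sum of distances to all others) for each node — Bob:20, Fatima:23, Hana:19, Liam:13, Miro:19, Orla:19, Vikram:14, Yael:23, Zane:16.
The smallest farness is 13, for Liam, so Liam has the highest closeness.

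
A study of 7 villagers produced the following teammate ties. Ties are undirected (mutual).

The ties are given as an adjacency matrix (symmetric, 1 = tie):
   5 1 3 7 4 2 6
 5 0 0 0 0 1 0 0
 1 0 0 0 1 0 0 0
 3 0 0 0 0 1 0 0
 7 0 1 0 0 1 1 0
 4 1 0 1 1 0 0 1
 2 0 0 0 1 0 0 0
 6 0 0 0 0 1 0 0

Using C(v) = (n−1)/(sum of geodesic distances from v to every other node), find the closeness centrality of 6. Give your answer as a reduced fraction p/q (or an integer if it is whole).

6/13

Distances from 6: 1:3, 2:3, 3:2, 4:1, 5:2, 7:2. Sum = 13.
n = 7, so closeness = 6/13.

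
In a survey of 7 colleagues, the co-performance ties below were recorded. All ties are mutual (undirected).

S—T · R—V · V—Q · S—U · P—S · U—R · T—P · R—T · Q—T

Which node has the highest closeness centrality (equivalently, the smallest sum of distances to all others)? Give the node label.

Farness (sum of distances to all others) for each node — P:11, Q:11, R:9, S:10, T:8, U:11, V:12.
The smallest farness is 8, for T, so T has the highest closeness.

T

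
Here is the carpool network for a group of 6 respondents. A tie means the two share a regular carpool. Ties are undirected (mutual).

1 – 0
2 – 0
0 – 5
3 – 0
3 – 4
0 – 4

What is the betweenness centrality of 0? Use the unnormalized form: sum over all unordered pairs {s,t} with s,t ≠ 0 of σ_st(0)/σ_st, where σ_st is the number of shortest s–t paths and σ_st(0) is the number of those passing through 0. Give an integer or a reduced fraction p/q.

Pairs whose geodesics pass through 0 — 4–5: 1; 4–1: 1; 4–2: 1; 3–5: 1; 3–1: 1; 3–2: 1; 5–1: 1; 5–2: 1; 1–2: 1.
All other pairs contribute 0.
Summing the contributions gives betweenness(0) = 9.

9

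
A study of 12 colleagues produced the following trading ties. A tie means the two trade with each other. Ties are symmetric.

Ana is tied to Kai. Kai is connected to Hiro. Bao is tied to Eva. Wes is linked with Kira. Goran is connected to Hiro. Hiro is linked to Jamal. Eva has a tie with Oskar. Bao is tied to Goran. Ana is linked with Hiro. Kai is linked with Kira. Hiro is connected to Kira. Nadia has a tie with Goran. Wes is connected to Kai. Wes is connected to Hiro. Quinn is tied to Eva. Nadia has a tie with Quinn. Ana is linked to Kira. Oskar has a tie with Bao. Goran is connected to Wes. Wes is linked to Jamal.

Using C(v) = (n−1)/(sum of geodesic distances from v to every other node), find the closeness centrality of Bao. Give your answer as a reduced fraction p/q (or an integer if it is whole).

Distances from Bao: Ana:3, Eva:1, Goran:1, Hiro:2, Jamal:3, Kai:3, Kira:3, Nadia:2, Oskar:1, Quinn:2, Wes:2. Sum = 23.
n = 12, so closeness = 11/23.

11/23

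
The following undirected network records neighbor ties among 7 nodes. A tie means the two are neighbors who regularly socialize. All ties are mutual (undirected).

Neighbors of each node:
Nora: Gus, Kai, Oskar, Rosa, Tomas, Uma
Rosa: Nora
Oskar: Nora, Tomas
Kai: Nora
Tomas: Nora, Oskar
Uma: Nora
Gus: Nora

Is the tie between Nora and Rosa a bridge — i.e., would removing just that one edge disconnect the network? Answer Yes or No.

Yes

Without the Nora–Rosa edge there is no alternate route between Nora and Rosa, so the network disconnects. It is a bridge.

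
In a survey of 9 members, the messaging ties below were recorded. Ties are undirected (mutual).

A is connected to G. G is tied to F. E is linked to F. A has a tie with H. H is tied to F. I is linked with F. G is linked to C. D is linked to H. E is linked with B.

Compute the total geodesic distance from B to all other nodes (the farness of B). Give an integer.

Distances from B: A:4, C:4, D:4, E:1, F:2, G:3, H:3, I:3.
Sum = 4 + 4 + 4 + 1 + 2 + 3 + 3 + 3 = 24.

24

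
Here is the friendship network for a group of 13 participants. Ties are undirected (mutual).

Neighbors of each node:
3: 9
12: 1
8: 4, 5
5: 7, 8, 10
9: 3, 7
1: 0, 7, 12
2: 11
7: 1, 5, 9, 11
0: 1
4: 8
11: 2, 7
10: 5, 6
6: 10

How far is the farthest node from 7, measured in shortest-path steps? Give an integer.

Distances from 7: 0:2, 1:1, 2:2, 3:2, 4:3, 5:1, 6:3, 8:2, 9:1, 10:2, 11:1, 12:2.
The largest is 3 (to 4 and 6), so the eccentricity of 7 is 3.

3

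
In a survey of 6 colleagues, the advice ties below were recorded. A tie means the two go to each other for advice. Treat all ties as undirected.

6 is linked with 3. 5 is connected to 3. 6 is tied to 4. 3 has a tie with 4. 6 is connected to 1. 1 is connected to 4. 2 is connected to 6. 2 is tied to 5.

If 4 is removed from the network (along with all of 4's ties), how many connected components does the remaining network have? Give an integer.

1

4's neighbors (1, 3, and 6) remain reachable from one another through other ties, so the rest of the network stays in one piece.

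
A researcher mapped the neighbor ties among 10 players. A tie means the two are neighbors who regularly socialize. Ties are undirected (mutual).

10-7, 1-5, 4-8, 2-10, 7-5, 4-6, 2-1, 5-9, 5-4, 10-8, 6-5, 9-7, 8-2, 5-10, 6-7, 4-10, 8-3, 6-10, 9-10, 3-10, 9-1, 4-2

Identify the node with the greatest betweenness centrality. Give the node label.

Unnormalized betweenness of each node: 1:5/6, 2:7/3, 3:0, 4:11/6, 5:15/4, 6:1/3, 7:1/3, 8:5/4, 9:13/12, 10:49/4.
10 has the largest value, 49/4, making it the main broker — the node through which the most shortest paths run.

10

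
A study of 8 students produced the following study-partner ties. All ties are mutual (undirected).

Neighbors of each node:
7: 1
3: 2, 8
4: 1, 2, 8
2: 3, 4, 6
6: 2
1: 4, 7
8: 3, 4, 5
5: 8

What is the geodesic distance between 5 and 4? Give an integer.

2

One shortest route is 5 – 8 – 4, which uses 2 edges, and 5 and 4 are not directly tied, so nothing shorter exists. So d(5,4) = 2.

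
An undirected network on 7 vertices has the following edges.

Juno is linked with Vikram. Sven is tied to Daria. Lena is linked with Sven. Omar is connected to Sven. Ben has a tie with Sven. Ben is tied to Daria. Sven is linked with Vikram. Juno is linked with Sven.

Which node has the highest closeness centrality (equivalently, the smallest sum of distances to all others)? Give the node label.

Farness (sum of distances to all others) for each node — Ben:10, Daria:10, Juno:10, Lena:11, Omar:11, Sven:6, Vikram:10.
The smallest farness is 6, for Sven, so Sven has the highest closeness.

Sven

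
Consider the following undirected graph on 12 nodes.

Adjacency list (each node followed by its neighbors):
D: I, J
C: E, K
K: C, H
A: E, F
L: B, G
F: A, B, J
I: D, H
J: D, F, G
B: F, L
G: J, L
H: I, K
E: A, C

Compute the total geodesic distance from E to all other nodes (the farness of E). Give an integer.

31

Distances from E: A:1, B:3, C:1, D:4, F:2, G:4, H:3, I:4, J:3, K:2, L:4.
Sum = 1 + 3 + 1 + 4 + 2 + 4 + 3 + 4 + 3 + 2 + 4 = 31.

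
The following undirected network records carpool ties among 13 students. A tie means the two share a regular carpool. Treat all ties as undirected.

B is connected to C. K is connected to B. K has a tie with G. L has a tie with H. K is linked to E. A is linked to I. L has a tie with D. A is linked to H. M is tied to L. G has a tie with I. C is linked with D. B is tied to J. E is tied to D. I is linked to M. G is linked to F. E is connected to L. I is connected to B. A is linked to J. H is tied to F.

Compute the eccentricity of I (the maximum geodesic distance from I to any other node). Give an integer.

Distances from I: A:1, B:1, C:2, D:3, E:3, F:2, G:1, H:2, J:2, K:2, L:2, M:1.
The largest is 3 (to E and D), so the eccentricity of I is 3.

3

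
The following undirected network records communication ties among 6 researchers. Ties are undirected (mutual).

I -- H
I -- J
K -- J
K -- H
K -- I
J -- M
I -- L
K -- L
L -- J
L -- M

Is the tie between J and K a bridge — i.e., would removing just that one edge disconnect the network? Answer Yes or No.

Even without that edge, J still reaches K via J – L – K, so the network stays connected. Not a bridge.

No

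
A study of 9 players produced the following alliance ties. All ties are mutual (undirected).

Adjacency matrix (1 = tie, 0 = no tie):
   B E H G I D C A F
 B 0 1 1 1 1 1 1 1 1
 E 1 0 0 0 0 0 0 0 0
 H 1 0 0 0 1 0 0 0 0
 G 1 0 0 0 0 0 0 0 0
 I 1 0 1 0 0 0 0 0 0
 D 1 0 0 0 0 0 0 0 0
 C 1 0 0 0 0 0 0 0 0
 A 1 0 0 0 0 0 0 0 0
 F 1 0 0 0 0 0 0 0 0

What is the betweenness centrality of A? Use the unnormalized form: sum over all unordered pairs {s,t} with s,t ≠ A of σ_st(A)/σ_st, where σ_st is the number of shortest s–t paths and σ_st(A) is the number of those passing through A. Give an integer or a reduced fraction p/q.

No shortest path between any pair of other nodes passes through A.
Summing the contributions gives betweenness(A) = 0.

0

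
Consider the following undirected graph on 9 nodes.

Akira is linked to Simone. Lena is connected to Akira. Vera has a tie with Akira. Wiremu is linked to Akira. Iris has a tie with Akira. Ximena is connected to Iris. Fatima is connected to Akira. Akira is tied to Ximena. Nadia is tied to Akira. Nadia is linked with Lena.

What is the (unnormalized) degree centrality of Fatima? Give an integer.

Fatima is directly tied to Akira. That is 1 neighbor, so the degree of Fatima is 1.

1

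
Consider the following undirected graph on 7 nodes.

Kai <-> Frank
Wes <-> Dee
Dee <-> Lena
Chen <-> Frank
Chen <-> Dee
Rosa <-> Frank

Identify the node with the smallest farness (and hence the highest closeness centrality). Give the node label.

Chen

Farness (sum of distances to all others) for each node — Chen:10, Dee:11, Frank:11, Kai:16, Lena:16, Rosa:16, Wes:16.
The smallest farness is 10, for Chen, so Chen has the highest closeness.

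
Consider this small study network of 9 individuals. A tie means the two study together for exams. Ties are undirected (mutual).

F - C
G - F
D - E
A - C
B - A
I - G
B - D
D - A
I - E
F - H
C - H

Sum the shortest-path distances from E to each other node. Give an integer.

Distances from E: A:2, B:2, C:3, D:1, F:3, G:2, H:4, I:1.
Sum = 2 + 2 + 3 + 1 + 3 + 2 + 4 + 1 = 18.

18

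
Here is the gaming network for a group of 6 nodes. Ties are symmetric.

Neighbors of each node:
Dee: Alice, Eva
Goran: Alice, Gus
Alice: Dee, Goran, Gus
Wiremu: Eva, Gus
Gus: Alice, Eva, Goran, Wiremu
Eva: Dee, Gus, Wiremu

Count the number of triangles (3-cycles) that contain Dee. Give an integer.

Dee's neighbors are Alice and Eva, but none of them are tied to each other, so no triangle contains Dee.

0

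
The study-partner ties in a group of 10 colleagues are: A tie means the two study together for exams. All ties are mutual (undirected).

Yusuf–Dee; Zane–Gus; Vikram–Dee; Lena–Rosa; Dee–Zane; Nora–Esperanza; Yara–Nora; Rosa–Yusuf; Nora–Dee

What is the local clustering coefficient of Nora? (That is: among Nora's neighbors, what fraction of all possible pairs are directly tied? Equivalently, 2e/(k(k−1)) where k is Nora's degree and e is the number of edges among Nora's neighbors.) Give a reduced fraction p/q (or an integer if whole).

0

Nora's neighbors: Dee, Esperanza, and Yara (k = 3).
Possible neighbor pairs: C(3,2) = 3. Edges among them: none → e = 0.
Clustering(Nora) = 0/3 = 0.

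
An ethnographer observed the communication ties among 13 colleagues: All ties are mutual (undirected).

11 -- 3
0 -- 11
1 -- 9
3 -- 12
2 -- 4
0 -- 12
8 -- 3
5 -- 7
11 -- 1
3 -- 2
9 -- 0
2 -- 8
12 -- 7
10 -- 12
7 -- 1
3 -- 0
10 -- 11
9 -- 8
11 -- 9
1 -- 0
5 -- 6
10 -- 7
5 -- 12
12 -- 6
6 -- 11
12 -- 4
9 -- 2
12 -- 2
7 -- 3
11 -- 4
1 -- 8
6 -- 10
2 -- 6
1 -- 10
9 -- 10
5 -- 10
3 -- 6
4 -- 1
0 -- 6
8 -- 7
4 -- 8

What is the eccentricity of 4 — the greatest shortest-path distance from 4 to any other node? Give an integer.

2

Distances from 4: 0:2, 1:1, 2:1, 3:2, 5:2, 6:2, 7:2, 8:1, 9:2, 10:2, 11:1, 12:1.
The largest is 2 (to 3, 9, 6, 10, 0, 7, and 5), so the eccentricity of 4 is 2.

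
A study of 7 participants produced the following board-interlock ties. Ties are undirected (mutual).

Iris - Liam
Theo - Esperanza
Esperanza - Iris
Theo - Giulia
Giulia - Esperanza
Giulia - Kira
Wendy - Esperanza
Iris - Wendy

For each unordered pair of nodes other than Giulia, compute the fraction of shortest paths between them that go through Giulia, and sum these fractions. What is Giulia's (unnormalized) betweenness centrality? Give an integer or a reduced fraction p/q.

5

Pairs whose geodesics pass through Giulia — Theo–Kira: 1; Kira–Wendy: 1; Kira–Esperanza: 1; Kira–Iris: 1; Kira–Liam: 1.
All other pairs contribute 0.
Summing the contributions gives betweenness(Giulia) = 5.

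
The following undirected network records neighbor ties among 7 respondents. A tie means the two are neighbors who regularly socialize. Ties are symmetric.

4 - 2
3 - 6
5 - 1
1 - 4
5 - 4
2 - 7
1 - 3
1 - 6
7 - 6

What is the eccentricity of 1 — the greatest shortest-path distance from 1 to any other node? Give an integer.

Distances from 1: 2:2, 3:1, 4:1, 5:1, 6:1, 7:2.
The largest is 2 (to 2 and 7), so the eccentricity of 1 is 2.

2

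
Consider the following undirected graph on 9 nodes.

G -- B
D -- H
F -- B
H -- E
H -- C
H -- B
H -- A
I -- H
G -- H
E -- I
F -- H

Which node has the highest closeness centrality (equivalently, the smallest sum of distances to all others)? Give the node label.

Farness (sum of distances to all others) for each node — A:15, B:13, C:15, D:15, E:14, F:14, G:14, H:8, I:14.
The smallest farness is 8, for H, so H has the highest closeness.

H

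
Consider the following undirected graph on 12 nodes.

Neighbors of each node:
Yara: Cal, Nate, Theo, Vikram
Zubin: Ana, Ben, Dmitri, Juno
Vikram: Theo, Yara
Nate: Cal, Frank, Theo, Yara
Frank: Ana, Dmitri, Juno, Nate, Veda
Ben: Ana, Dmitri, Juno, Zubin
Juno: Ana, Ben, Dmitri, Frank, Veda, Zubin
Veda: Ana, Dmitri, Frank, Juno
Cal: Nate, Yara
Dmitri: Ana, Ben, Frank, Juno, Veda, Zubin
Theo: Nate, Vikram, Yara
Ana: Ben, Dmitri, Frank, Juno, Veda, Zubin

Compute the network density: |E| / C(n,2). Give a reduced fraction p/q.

25/66

There are 25 edges and 12 nodes, so the maximum possible is C(12,2) = 66.
Density = 25/66.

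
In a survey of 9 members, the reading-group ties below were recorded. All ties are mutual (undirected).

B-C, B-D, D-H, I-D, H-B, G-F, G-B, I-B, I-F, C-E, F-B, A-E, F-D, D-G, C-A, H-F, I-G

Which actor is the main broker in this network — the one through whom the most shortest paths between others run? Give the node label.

Unnormalized betweenness of each node: A:0, B:47/3, C:12, D:2/3, E:0, F:2/3, G:0, H:0, I:0.
B has the largest value, 47/3, making it the main broker — the node through which the most shortest paths run.

B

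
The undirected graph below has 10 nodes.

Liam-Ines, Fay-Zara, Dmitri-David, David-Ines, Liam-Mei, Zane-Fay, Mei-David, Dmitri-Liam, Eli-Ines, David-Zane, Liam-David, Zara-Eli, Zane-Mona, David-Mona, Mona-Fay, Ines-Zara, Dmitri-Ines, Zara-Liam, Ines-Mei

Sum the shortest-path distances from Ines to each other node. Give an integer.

12

Distances from Ines: David:1, Dmitri:1, Eli:1, Fay:2, Liam:1, Mei:1, Mona:2, Zane:2, Zara:1.
Sum = 1 + 1 + 1 + 2 + 1 + 1 + 2 + 2 + 1 = 12.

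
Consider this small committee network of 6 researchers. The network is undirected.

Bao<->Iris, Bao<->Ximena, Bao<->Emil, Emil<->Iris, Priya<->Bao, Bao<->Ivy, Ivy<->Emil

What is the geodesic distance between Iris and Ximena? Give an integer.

One shortest route is Iris – Bao – Ximena, which uses 2 edges, and Iris and Ximena are not directly tied, so nothing shorter exists. So d(Iris,Ximena) = 2.

2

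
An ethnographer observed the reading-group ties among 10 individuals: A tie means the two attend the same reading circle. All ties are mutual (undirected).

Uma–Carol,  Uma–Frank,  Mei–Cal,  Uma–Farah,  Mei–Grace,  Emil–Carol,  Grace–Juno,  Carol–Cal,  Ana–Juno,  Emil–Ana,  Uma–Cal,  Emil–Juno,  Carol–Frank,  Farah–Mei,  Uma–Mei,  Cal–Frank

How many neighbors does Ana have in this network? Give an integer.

2

Ana is directly tied to Emil and Juno. That is 2 neighbors, so the degree of Ana is 2.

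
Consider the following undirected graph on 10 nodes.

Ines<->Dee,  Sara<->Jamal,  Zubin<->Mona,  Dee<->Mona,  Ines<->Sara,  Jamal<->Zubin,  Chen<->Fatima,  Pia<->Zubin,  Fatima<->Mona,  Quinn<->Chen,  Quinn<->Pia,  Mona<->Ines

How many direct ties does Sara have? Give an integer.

2

Sara is directly tied to Ines and Jamal. That is 2 neighbors, so the degree of Sara is 2.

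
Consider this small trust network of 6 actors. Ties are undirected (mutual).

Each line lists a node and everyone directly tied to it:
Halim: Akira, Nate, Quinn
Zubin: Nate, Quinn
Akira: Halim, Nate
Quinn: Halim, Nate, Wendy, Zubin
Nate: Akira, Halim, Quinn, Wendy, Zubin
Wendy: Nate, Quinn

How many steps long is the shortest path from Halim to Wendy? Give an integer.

2

One shortest route is Halim – Quinn – Wendy, which uses 2 edges, and Halim and Wendy are not directly tied, so nothing shorter exists. So d(Halim,Wendy) = 2.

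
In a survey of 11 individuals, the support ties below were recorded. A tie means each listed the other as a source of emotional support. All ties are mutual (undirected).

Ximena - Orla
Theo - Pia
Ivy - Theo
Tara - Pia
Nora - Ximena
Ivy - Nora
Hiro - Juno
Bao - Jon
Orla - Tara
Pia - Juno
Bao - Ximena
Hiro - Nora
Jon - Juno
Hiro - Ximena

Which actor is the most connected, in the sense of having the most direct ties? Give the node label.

Degrees — Bao:2, Hiro:3, Ivy:2, Jon:2, Juno:3, Nora:3, Orla:2, Pia:3, Tara:2, Theo:2, Ximena:4.
The maximum is 4, attained only by Ximena.

Ximena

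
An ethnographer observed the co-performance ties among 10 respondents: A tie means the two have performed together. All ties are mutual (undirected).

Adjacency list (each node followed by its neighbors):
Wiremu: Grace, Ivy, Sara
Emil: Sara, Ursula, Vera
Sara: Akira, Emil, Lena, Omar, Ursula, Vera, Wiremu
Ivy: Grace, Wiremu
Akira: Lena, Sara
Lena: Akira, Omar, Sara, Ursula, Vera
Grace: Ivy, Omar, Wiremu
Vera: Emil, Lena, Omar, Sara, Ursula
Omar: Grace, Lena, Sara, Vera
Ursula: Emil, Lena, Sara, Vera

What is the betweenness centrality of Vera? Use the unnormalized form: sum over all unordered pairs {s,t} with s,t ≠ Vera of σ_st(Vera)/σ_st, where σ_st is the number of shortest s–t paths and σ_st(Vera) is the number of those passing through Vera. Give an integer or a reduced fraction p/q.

Pairs whose geodesics pass through Vera — Grace–Emil: 1/3; Grace–Ursula: 1/4; Omar–Emil: 1/2; Omar–Ursula: 1/3; Emil–Lena: 1/3.
All other pairs contribute 0.
Summing the contributions gives betweenness(Vera) = 7/4.

7/4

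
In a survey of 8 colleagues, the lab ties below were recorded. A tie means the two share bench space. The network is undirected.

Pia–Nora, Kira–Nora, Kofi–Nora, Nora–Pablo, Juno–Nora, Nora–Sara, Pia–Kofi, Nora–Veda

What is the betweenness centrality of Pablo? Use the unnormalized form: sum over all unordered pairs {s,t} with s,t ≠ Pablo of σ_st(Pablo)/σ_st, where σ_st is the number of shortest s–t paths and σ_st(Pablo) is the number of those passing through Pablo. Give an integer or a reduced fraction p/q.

0

No shortest path between any pair of other nodes passes through Pablo.
Summing the contributions gives betweenness(Pablo) = 0.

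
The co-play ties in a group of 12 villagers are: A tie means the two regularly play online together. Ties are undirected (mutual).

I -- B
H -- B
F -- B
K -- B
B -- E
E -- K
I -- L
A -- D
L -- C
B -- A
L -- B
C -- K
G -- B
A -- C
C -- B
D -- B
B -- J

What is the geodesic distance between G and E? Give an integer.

One shortest route is G – B – E, which uses 2 edges, and G and E are not directly tied, so nothing shorter exists. So d(G,E) = 2.

2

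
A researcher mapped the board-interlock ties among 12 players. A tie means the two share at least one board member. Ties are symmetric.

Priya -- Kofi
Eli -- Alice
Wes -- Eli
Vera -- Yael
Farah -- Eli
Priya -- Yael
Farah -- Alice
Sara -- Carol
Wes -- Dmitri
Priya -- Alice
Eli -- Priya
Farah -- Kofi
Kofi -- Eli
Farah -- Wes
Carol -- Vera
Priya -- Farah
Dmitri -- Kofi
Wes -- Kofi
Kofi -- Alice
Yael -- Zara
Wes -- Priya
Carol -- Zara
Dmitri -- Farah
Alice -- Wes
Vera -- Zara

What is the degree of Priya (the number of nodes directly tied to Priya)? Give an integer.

6

Priya is directly tied to Alice, Eli, Farah, Kofi, Wes, and Yael. That is 6 neighbors, so the degree of Priya is 6.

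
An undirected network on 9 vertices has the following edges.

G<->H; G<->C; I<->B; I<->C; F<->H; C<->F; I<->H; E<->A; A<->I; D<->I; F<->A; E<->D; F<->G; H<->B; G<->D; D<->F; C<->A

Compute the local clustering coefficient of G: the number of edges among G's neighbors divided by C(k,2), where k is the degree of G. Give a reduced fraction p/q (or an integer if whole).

G's neighbors: C, D, F, and H (k = 4).
Possible neighbor pairs: C(4,2) = 6. Edges among them: C–F, D–F, F–H → e = 3.
Clustering(G) = 3/6 = 1/2.

1/2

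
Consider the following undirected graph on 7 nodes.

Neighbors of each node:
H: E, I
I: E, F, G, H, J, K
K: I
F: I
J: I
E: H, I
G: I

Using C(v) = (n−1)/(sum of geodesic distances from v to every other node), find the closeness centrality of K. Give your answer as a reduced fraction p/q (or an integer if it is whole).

Distances from K: E:2, F:2, G:2, H:2, I:1, J:2. Sum = 11.
n = 7, so closeness = 6/11.

6/11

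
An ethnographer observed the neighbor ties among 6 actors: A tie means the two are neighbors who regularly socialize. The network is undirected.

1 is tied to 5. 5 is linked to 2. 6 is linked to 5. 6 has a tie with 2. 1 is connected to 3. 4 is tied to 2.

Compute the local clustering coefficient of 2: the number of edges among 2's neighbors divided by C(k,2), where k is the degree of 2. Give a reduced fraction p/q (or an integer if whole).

1/3

2's neighbors: 4, 5, and 6 (k = 3).
Possible neighbor pairs: C(3,2) = 3. Edges among them: 5–6 → e = 1.
Clustering(2) = 1/3.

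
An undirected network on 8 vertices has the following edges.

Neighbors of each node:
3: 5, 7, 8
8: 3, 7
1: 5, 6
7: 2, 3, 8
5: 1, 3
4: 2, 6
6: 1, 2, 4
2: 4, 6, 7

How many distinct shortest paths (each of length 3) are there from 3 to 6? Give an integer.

The shortest distance is 3. The length-3 paths are: 3–5–1–6; 3–7–2–6.
That gives 2 distinct shortest paths.

2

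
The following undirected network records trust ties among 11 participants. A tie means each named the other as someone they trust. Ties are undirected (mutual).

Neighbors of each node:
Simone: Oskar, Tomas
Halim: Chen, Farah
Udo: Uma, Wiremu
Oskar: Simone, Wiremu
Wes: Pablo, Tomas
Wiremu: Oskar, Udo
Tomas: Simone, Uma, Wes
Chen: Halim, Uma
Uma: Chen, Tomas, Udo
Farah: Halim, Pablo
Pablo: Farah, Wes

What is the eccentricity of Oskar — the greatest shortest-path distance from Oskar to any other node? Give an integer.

Distances from Oskar: Chen:4, Farah:5, Halim:5, Pablo:4, Simone:1, Tomas:2, Udo:2, Uma:3, Wes:3, Wiremu:1.
The largest is 5 (to Halim and Farah), so the eccentricity of Oskar is 5.

5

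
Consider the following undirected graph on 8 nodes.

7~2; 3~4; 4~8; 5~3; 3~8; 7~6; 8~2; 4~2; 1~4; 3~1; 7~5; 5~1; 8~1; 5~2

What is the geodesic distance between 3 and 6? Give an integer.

One shortest route is 3 – 5 – 7 – 6, which uses 3 edges, and at distance 2 from 3 we only reach {2, 7}, which does not include 6. So d(3,6) = 3.

3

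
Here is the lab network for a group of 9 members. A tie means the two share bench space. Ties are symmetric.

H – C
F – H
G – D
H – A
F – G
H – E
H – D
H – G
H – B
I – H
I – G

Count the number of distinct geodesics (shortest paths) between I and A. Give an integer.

The shortest distance is 2, and the only length-2 path is I–H–A. So there is exactly 1 shortest path.

1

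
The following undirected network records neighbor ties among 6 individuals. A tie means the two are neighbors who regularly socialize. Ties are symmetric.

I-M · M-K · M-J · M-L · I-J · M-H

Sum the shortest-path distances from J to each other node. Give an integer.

8

Distances from J: H:2, I:1, K:2, L:2, M:1.
Sum = 2 + 1 + 2 + 2 + 1 = 8.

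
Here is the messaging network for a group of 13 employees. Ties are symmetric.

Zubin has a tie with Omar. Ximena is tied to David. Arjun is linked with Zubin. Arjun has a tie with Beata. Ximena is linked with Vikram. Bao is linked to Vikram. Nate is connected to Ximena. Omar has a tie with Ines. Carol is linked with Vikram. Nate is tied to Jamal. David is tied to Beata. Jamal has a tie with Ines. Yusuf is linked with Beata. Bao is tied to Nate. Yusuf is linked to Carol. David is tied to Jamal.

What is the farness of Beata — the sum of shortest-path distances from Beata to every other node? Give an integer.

Distances from Beata: Arjun:1, Bao:4, Carol:2, David:1, Ines:3, Jamal:2, Nate:3, Omar:3, Vikram:3, Ximena:2, Yusuf:1, Zubin:2.
Sum = 1 + 4 + 2 + 1 + 3 + 2 + 3 + 3 + 3 + 2 + 1 + 2 = 27.

27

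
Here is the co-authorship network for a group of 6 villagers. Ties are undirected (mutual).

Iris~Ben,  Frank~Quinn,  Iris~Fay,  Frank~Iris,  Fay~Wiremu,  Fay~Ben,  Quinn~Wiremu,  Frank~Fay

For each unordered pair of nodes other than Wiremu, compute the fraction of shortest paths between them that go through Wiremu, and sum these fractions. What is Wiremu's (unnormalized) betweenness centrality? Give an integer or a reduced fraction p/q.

Pairs whose geodesics pass through Wiremu — Ben–Quinn: 1/3; Fay–Quinn: 1/2.
All other pairs contribute 0.
Summing the contributions gives betweenness(Wiremu) = 5/6.

5/6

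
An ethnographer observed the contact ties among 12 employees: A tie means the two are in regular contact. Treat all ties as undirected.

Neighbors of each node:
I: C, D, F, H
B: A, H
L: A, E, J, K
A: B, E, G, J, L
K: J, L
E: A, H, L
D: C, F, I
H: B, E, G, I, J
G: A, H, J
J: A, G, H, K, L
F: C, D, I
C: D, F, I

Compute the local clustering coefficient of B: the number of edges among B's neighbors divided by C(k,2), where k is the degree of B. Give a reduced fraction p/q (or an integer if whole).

B's neighbors: A and H (k = 2).
Possible neighbor pairs: C(2,2) = 1. Edges among them: none → e = 0.
Clustering(B) = 0/1.

0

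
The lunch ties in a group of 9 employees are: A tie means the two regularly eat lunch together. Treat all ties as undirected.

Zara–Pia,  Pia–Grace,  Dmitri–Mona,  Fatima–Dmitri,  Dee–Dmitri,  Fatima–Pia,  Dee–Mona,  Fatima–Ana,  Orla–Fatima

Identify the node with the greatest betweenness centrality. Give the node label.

Fatima

Unnormalized betweenness of each node: Ana:0, Dee:0, Dmitri:12, Fatima:22, Grace:0, Mona:0, Orla:0, Pia:13, Zara:0.
Fatima has the largest value, 22, making it the main broker — the node through which the most shortest paths run.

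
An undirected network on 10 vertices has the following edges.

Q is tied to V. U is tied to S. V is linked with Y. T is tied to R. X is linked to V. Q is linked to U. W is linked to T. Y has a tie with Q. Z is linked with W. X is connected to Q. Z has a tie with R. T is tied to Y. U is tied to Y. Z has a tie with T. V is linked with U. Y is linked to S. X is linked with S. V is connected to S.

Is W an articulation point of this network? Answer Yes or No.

Even without W, every remaining node can still reach every other (the residual graph is connected), so W is not a cut vertex.

No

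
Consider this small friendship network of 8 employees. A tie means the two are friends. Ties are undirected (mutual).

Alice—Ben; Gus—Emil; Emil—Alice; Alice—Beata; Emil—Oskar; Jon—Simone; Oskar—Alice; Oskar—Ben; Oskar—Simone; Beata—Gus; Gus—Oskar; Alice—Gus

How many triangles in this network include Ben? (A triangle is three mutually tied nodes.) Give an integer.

Ben's neighbors: Alice and Oskar.
Neighbor pairs that are themselves tied: Ben–Alice–Oskar. Each forms one triangle with Ben, for 1 in total.

1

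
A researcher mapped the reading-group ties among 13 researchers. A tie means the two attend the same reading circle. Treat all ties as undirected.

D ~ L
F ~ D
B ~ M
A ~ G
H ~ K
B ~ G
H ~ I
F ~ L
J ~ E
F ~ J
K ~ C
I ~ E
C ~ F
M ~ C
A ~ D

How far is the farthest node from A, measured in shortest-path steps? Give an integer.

Distances from A: B:2, C:3, D:1, E:4, F:2, G:1, H:5, I:5, J:3, K:4, L:2, M:3.
The largest is 5 (to I and H), so the eccentricity of A is 5.

5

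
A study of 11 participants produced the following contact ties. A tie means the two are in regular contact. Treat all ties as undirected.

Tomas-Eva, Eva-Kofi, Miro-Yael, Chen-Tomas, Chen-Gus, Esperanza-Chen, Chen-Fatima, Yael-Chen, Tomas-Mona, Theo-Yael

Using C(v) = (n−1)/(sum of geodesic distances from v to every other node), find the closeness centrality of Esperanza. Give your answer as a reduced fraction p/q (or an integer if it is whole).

2/5

Distances from Esperanza: Chen:1, Eva:3, Fatima:2, Gus:2, Kofi:4, Miro:3, Mona:3, Theo:3, Tomas:2, Yael:2. Sum = 25.
n = 11, so closeness = 10/25 = 2/5.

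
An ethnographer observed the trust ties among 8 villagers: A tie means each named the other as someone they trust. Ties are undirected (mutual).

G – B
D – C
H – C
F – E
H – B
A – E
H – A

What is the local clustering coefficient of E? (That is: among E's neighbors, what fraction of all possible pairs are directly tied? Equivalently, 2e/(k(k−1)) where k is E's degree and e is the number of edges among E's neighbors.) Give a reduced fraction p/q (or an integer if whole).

0

E's neighbors: A and F (k = 2).
Possible neighbor pairs: C(2,2) = 1. Edges among them: none → e = 0.
Clustering(E) = 0/1.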